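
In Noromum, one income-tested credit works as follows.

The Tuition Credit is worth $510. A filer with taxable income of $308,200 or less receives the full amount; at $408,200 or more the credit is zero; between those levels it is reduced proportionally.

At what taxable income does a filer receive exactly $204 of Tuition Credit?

$204 is 204/510 of the full $510, so 306/510 of the $100,000 range has been used: income = $308,200 + $100,000 × 306/510 = $368,200.

$368,200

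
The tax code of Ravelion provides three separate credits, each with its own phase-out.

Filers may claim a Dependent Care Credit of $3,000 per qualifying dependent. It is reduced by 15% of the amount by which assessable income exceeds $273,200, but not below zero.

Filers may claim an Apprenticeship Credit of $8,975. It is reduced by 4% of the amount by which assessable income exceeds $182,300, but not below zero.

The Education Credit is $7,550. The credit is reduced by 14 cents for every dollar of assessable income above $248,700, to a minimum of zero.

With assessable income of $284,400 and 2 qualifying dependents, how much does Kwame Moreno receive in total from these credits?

Dependent Care Credit: base = 2 × $3,000 = $6,000. 15% of the $11,200 excess over $273,200 is $1,680; credit = $6,000 − $1,680 = $4,320.
Apprenticeship Credit: 4% of the $102,100 excess over $182,300 is $4,084; credit = $8,975 − $4,084 = $4,891.
Education Credit: 14% of the $35,700 excess over $248,700 is $4,998; credit = $7,550 − $4,998 = $2,552.
Total: $4,320 + $4,891 + $2,552 = $11,763.

$11,763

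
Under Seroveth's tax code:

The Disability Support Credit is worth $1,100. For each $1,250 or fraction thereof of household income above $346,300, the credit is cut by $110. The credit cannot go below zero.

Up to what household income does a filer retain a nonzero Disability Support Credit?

After 9 increments the reduction is 9 × $110 = $990, leaving $110; one more increment wipes it out. Increment 9 ends at excess 9 × $1,250 = $11,250, so the highest qualifying income is $346,300 + $11,250 = $357,550.

$357,550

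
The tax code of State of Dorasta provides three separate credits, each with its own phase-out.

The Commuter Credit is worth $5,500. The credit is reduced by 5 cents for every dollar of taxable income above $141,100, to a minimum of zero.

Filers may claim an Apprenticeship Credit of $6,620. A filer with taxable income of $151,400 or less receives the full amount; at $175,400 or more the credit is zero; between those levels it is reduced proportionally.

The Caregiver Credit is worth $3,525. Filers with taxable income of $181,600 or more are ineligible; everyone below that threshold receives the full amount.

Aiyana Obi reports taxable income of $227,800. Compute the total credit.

Commuter Credit: 5% of the $86,700 excess over $141,100 is $4,335; credit = $5,500 − $4,335 = $1,165.
Apprenticeship Credit: $227,800 is at or above $175,400, so the credit is $0.
Caregiver Credit: $227,800 meets or exceeds the $181,600 cutoff, so the credit is $0.
Total: $1,165 + $0 + $0 = $1,165.

$1,165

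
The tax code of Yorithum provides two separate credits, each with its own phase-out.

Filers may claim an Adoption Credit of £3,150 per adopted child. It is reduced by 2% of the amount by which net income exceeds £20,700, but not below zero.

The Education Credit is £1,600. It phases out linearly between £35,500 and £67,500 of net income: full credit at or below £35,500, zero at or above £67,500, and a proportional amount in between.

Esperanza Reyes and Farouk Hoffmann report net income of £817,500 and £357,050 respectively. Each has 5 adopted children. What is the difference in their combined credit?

£9,023

Esperanza (£817,500): Adoption Credit: base = 5 × £3,150 = £15,750. 2% of the £796,800 excess over £20,700 is £15,936 ≥ base, so the credit is £0. Education Credit: £817,500 is at or above £67,500, so the credit is £0. total £0 + £0 = £0
Farouk (£357,050): Adoption Credit: base = 5 × £3,150 = £15,750. 2% of the £336,350 excess over £20,700 is £6,727; credit = £15,750 − £6,727 = £9,023. Education Credit: £357,050 is at or above £67,500, so the credit is £0. total £9,023 + £0 = £9,023
Difference: |£0 − £9,023| = £9,023.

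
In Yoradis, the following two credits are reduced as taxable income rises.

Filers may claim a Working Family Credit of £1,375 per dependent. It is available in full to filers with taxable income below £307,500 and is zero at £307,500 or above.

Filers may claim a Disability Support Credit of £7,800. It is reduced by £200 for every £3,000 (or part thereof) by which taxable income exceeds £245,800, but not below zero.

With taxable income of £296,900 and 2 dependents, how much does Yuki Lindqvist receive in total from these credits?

Working Family Credit: base = 2 × £1,375 = £2,750. £296,900 is below the £307,500 cutoff, so the full £2,750 applies.
Disability Support Credit: income exceeds £245,800 by £51,100, which is 18 full-or-partial £3,000 increments; reduction = 18 × £200 = £3,600, leaving £4,200.
Total: £2,750 + £4,200 = £6,950.

£6,950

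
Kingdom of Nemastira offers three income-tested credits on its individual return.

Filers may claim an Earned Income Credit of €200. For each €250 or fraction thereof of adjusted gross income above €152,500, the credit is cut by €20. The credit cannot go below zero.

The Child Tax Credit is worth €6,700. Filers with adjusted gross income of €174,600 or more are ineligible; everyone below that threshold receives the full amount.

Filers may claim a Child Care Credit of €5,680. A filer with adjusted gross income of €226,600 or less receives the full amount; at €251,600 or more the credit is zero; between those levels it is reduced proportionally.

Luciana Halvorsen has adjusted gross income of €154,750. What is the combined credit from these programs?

€12,400

Earned Income Credit: income exceeds €152,500 by €2,250, which is 9 full-or-partial €250 increments; reduction = 9 × €20 = €180, leaving €20.
Child Tax Credit: €154,750 is below the €174,600 cutoff, so the full €6,700 applies.
Child Care Credit: €154,750 is at or below the €226,600 threshold, so the full €5,680 applies.
Total: €20 + €6,700 + €5,680 = €12,400.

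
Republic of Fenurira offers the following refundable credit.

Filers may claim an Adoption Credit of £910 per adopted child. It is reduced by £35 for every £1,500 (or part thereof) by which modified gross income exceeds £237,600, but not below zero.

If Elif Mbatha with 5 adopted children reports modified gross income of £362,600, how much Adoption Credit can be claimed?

£1,610

Adoption Credit: base = 5 × £910 = £4,550. income exceeds £237,600 by £125,000, which is 84 full-or-partial £1,500 increments; reduction = 84 × £35 = £2,940, leaving £1,610.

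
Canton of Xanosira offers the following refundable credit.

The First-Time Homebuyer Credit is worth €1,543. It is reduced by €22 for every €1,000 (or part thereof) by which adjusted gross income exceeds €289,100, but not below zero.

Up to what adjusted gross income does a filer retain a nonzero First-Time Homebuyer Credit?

€359,100

After 70 increments the reduction is 70 × €22 = €1,540, leaving €3; one more increment wipes it out. Increment 70 ends at excess 70 × €1,000 = €70,000, so the highest qualifying income is €289,100 + €70,000 = €359,100.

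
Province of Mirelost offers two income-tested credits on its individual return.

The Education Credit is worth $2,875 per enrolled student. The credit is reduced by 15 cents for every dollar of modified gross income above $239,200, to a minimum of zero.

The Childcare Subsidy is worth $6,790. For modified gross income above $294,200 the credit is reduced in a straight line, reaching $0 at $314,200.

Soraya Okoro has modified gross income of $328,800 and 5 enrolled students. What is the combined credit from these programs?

$935

Education Credit: base = 5 × $2,875 = $14,375. 15% of the $89,600 excess over $239,200 is $13,440; credit = $14,375 − $13,440 = $935.
Childcare Subsidy: $328,800 is at or above $314,200, so the credit is $0.
Total: $935 + $0 = $935.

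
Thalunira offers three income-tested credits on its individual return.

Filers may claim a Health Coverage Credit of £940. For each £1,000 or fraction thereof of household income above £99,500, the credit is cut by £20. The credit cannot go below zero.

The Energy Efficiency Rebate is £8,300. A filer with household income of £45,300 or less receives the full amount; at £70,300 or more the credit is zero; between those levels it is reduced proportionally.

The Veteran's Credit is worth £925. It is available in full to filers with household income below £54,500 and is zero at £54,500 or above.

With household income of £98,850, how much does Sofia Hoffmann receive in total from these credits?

£940

Health Coverage Credit: £98,850 is at or below the £99,500 threshold, so the full £940 applies.
Energy Efficiency Rebate: £98,850 is at or above £70,300, so the credit is £0.
Veteran's Credit: £98,850 meets or exceeds the £54,500 cutoff, so the credit is £0.
Total: £940 + £0 + £0 = £940.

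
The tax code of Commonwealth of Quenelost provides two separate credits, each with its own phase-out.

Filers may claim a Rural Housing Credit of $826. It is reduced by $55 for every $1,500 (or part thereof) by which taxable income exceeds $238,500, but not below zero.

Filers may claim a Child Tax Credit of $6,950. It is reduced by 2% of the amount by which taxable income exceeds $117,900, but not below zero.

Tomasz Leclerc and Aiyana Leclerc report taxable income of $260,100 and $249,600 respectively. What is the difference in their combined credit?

Tomasz ($260,100): Rural Housing Credit: income exceeds $238,500 by $21,600, which is 15 full-or-partial $1,500 increments; reduction = 15 × $55 = $825, leaving $1. Child Tax Credit: 2% of the $142,200 excess over $117,900 is $2,844; credit = $6,950 − $2,844 = $4,106. total $1 + $4,106 = $4,107
Aiyana ($249,600): Rural Housing Credit: income exceeds $238,500 by $11,100, which is 8 full-or-partial $1,500 increments; reduction = 8 × $55 = $440, leaving $386. Child Tax Credit: 2% of the $131,700 excess over $117,900 is $2,634; credit = $6,950 − $2,634 = $4,316. total $386 + $4,316 = $4,702
Difference: |$4,107 − $4,702| = $595.

$595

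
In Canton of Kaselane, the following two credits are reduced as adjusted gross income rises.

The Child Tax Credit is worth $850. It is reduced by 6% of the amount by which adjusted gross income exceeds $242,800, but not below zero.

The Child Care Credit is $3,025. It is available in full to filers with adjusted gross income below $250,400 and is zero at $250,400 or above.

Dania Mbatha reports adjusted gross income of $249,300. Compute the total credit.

Child Tax Credit: 6% of the $6,500 excess over $242,800 is $390; credit = $850 − $390 = $460.
Child Care Credit: $249,300 is below the $250,400 cutoff, so the full $3,025 applies.
Total: $460 + $3,025 = $3,485.

$3,485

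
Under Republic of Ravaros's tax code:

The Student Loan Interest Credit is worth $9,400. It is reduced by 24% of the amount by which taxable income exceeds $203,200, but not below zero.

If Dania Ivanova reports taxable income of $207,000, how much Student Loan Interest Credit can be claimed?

$8,488

Student Loan Interest Credit: 24% of the $3,800 excess over $203,200 is $912; credit = $9,400 − $912 = $8,488.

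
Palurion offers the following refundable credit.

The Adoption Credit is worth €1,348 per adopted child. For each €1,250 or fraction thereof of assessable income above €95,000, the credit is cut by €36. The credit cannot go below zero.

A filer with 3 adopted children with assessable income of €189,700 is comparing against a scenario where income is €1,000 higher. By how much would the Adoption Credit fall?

€36

At €189,700 — base = 3 × €1,348 = €4,044. income exceeds €95,000 by €94,700, which is 76 full-or-partial €1,250 increments; reduction = 76 × €36 = €2,736, leaving €1,308.
At €190,700 — base = 3 × €1,348 = €4,044. income exceeds €95,000 by €95,700, which is 77 full-or-partial €1,250 increments; reduction = 77 × €36 = €2,772, leaving €1,272.
Lost: €1,308 − €1,272 = €36.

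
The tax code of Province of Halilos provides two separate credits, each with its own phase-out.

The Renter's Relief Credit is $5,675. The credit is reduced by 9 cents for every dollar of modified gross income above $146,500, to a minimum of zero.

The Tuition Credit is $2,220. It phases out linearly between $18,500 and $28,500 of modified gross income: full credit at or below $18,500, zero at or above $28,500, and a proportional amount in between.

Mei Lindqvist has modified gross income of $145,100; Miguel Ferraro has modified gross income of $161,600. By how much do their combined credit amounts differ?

Mei ($145,100): Renter's Relief Credit: $145,100 is at or below the $146,500 threshold, so the full $5,675 applies. Tuition Credit: $145,100 is at or above $28,500, so the credit is $0. total $5,675 + $0 = $5,675
Miguel ($161,600): Renter's Relief Credit: 9% of the $15,100 excess over $146,500 is $1,359; credit = $5,675 − $1,359 = $4,316. Tuition Credit: $161,600 is at or above $28,500, so the credit is $0. total $4,316 + $0 = $4,316
Difference: |$5,675 − $4,316| = $1,359.

$1,359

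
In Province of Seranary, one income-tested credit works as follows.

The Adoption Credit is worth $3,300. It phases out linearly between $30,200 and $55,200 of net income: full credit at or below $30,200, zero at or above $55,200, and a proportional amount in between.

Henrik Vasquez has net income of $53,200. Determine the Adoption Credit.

Adoption Credit: $53,200 is $23,000 into a $25,000 phase-out range, leaving 2,000/25,000 of the credit: $3,300 × 2,000/25,000 = $264.

$264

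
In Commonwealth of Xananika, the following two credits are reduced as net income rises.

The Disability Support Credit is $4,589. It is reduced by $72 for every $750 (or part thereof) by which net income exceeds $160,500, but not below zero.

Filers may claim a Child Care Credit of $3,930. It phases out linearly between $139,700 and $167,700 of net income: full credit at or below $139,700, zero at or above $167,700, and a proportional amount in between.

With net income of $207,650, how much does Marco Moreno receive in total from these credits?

$53

Disability Support Credit: income exceeds $160,500 by $47,150, which is 63 full-or-partial $750 increments; reduction = 63 × $72 = $4,536, leaving $53.
Child Care Credit: $207,650 is at or above $167,700, so the credit is $0.
Total: $53 + $0 = $53.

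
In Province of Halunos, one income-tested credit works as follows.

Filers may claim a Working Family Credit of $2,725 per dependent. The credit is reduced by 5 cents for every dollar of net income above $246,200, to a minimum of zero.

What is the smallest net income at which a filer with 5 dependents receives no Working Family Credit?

$518,700

Full credit = 5 × $2,725 = $13,625.
The credit falls by 5% of each dollar above $246,200, so it reaches zero when the excess is $13,625 / 5% = $272,500: income = $246,200 + $272,500 = $518,700.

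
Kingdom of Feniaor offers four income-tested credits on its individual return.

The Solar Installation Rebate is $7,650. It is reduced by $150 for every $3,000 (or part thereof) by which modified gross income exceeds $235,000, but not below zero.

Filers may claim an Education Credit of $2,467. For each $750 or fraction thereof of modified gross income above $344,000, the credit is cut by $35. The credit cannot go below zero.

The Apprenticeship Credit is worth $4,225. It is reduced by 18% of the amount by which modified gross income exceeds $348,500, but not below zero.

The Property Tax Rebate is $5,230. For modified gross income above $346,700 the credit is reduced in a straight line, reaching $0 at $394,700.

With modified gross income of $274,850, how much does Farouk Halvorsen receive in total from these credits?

Solar Installation Rebate: income exceeds $235,000 by $39,850, which is 14 full-or-partial $3,000 increments; reduction = 14 × $150 = $2,100, leaving $5,550.
Education Credit: $274,850 is at or below the $344,000 threshold, so the full $2,467 applies.
Apprenticeship Credit: $274,850 is at or below the $348,500 threshold, so the full $4,225 applies.
Property Tax Rebate: $274,850 is at or below the $346,700 threshold, so the full $5,230 applies.
Total: $5,550 + $2,467 + $4,225 + $5,230 = $17,472.

$17,472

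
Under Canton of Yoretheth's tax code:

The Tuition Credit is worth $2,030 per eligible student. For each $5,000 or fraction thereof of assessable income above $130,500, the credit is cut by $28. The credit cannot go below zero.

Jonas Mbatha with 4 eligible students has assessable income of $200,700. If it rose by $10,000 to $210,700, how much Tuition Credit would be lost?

At $200,700 — base = 4 × $2,030 = $8,120. income exceeds $130,500 by $70,200, which is 15 full-or-partial $5,000 increments; reduction = 15 × $28 = $420, leaving $7,700.
At $210,700 — base = 4 × $2,030 = $8,120. income exceeds $130,500 by $80,200, which is 17 full-or-partial $5,000 increments; reduction = 17 × $28 = $476, leaving $7,644.
Lost: $7,700 − $7,644 = $56.

$56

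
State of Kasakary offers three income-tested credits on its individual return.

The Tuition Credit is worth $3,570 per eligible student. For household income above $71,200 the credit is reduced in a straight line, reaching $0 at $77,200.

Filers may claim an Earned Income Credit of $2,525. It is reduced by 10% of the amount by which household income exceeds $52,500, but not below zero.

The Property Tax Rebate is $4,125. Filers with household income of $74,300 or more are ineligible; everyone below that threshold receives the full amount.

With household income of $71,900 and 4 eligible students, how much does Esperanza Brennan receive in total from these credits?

Tuition Credit: base = 4 × $3,570 = $14,280. $71,900 is $700 into a $6,000 phase-out range, leaving 5,300/6,000 of the credit: $14,280 × 5,300/6,000 = $12,614.
Earned Income Credit: 10% of the $19,400 excess over $52,500 is $1,940; credit = $2,525 − $1,940 = $585.
Property Tax Rebate: $71,900 is below the $74,300 cutoff, so the full $4,125 applies.
Total: $12,614 + $585 + $4,125 = $17,324.

$17,324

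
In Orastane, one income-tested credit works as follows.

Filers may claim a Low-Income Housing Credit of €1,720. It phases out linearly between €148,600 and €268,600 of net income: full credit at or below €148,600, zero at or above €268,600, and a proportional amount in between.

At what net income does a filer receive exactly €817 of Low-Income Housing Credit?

€211,600

€817 is 817/1,720 of the full €1,720, so 903/1,720 of the €120,000 range has been used: income = €148,600 + €120,000 × 903/1,720 = €211,600.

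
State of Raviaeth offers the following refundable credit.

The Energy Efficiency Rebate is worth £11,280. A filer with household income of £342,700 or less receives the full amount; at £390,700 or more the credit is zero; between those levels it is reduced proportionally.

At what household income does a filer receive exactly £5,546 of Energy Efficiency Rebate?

£5,546 is 5,546/11,280 of the full £11,280, so 5,734/11,280 of the £48,000 range has been used: income = £342,700 + £48,000 × 5,734/11,280 = £367,100.

£367,100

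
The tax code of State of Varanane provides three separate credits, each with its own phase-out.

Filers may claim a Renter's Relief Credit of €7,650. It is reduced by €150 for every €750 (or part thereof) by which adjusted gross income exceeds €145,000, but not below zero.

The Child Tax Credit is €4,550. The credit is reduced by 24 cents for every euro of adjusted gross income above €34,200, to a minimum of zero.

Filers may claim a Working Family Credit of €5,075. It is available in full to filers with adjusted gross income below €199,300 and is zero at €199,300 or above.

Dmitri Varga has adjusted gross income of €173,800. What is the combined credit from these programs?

€6,875

Renter's Relief Credit: income exceeds €145,000 by €28,800, which is 39 full-or-partial €750 increments; reduction = 39 × €150 = €5,850, leaving €1,800.
Child Tax Credit: 24% of the €139,600 excess over €34,200 is €33,504 ≥ base, so the credit is €0.
Working Family Credit: €173,800 is below the €199,300 cutoff, so the full €5,075 applies.
Total: €1,800 + €0 + €5,075 = €6,875.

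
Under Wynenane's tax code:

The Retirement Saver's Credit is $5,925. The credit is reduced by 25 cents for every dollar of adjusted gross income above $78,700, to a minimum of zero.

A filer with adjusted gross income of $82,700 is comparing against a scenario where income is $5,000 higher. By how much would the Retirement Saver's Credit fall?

At $82,700 — 25% of the $4,000 excess over $78,700 is $1,000; credit = $5,925 − $1,000 = $4,925.
At $87,700 — 25% of the $9,000 excess over $78,700 is $2,250; credit = $5,925 − $2,250 = $3,675.
Lost: $4,925 − $3,675 = $1,250.

$1,250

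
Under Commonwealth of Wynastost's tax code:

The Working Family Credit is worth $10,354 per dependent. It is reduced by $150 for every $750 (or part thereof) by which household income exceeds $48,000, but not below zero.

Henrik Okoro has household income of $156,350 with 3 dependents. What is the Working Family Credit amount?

Working Family Credit: base = 3 × $10,354 = $31,062. income exceeds $48,000 by $108,350, which is 145 full-or-partial $750 increments; reduction = 145 × $150 = $21,750, leaving $9,312.

$9,312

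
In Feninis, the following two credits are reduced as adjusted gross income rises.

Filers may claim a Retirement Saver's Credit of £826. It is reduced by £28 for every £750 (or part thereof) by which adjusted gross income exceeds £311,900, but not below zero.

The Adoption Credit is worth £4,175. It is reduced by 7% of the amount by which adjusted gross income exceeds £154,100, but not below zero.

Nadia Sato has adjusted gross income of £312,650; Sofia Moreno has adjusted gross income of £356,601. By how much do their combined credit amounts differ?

Nadia (£312,650): Retirement Saver's Credit: income exceeds £311,900 by £750, which is 1 full-or-partial £750 increment; reduction = 1 × £28 = £28, leaving £798. Adoption Credit: 7% of the £158,550 excess over £154,100 is £11,098.50 ≥ base, so the credit is £0. total £798 + £0 = £798
Sofia (£356,601): Retirement Saver's Credit: income exceeds £311,900 by £44,701 → 60 increments × £28 = £1,680 ≥ base, so the credit is £0. Adoption Credit: 7% of the £202,501 excess over £154,100 is £14,175.07 ≥ base, so the credit is £0. total £0 + £0 = £0
Difference: |£798 − £0| = £798.

£798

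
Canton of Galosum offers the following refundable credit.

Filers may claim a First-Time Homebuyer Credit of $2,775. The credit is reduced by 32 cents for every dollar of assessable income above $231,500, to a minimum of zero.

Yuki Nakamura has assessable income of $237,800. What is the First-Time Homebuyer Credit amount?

First-Time Homebuyer Credit: 32% of the $6,300 excess over $231,500 is $2,016; credit = $2,775 − $2,016 = $759.

$759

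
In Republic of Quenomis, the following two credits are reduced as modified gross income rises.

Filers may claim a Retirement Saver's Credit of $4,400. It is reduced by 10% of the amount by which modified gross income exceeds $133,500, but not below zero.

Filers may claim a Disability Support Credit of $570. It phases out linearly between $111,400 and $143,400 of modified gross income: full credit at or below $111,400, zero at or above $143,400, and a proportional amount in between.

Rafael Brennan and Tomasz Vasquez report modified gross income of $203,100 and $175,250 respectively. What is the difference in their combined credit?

$225

Rafael ($203,100): Retirement Saver's Credit: 10% of the $69,600 excess over $133,500 is $6,960 ≥ base, so the credit is $0. Disability Support Credit: $203,100 is at or above $143,400, so the credit is $0. total $0 + $0 = $0
Tomasz ($175,250): Retirement Saver's Credit: 10% of the $41,750 excess over $133,500 is $4,175; credit = $4,400 − $4,175 = $225. Disability Support Credit: $175,250 is at or above $143,400, so the credit is $0. total $225 + $0 = $225
Difference: |$0 − $225| = $225.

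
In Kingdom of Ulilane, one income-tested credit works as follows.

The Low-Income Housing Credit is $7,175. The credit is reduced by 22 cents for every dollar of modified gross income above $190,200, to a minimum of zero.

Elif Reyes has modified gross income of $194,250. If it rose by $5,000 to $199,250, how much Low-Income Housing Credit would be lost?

$1,100

At $194,250 — 22% of the $4,050 excess over $190,200 is $891; credit = $7,175 − $891 = $6,284.
At $199,250 — 22% of the $9,050 excess over $190,200 is $1,991; credit = $7,175 − $1,991 = $5,184.
Lost: $6,284 − $5,184 = $1,100.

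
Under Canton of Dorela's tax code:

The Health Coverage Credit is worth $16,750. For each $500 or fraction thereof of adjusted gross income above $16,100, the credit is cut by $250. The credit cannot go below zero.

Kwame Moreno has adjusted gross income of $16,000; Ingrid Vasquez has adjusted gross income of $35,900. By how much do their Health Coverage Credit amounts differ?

$10,000

Kwame ($16,000): Health Coverage Credit: $16,000 is at or below the $16,100 threshold, so the full $16,750 applies.
Ingrid ($35,900): Health Coverage Credit: income exceeds $16,100 by $19,800, which is 40 full-or-partial $500 increments; reduction = 40 × $250 = $10,000, leaving $6,750.
Difference: |$16,750 − $6,750| = $10,000.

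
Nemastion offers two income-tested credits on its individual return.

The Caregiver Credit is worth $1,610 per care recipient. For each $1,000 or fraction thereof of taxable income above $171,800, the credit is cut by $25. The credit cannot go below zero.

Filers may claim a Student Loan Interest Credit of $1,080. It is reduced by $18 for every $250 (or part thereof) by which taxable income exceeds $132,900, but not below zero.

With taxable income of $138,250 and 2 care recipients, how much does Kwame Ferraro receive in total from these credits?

Caregiver Credit: base = 2 × $1,610 = $3,220. $138,250 is at or below the $171,800 threshold, so the full $3,220 applies.
Student Loan Interest Credit: income exceeds $132,900 by $5,350, which is 22 full-or-partial $250 increments; reduction = 22 × $18 = $396, leaving $684.
Total: $3,220 + $684 = $3,904.

$3,904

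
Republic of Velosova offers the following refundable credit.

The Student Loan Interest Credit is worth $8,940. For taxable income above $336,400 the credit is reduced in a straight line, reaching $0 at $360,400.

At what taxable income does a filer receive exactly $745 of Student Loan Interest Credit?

$745 is 745/8,940 of the full $8,940, so 8,195/8,940 of the $24,000 range has been used: income = $336,400 + $24,000 × 8,195/8,940 = $358,400.

$358,400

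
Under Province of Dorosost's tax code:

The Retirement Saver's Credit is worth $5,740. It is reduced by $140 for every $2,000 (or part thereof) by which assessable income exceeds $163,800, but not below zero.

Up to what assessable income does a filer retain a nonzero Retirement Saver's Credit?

$243,800

After 40 increments the reduction is 40 × $140 = $5,600, leaving $140; one more increment wipes it out. Increment 40 ends at excess 40 × $2,000 = $80,000, so the highest qualifying income is $163,800 + $80,000 = $243,800.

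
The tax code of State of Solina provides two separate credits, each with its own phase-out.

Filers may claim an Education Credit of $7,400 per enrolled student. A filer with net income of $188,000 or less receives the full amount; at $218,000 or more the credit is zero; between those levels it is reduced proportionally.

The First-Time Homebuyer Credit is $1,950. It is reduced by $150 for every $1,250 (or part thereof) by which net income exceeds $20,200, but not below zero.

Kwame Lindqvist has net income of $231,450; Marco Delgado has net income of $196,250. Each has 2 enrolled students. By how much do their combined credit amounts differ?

Kwame ($231,450): Education Credit: base = 2 × $7,400 = $14,800. $231,450 is at or above $218,000, so the credit is $0. First-Time Homebuyer Credit: income exceeds $20,200 by $211,250 → 169 increments × $150 = $25,350 ≥ base, so the credit is $0. total $0 + $0 = $0
Marco ($196,250): Education Credit: base = 2 × $7,400 = $14,800. $196,250 is $8,250 into a $30,000 phase-out range, leaving 21,750/30,000 of the credit: $14,800 × 21,750/30,000 = $10,730. First-Time Homebuyer Credit: income exceeds $20,200 by $176,050 → 141 increments × $150 = $21,150 ≥ base, so the credit is $0. total $10,730 + $0 = $10,730
Difference: |$0 − $10,730| = $10,730.

$10,730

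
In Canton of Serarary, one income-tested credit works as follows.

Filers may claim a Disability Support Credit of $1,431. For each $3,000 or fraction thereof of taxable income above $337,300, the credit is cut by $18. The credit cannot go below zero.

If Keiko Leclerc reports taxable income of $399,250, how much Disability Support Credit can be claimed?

$1,053

Disability Support Credit: income exceeds $337,300 by $61,950, which is 21 full-or-partial $3,000 increments; reduction = 21 × $18 = $378, leaving $1,053.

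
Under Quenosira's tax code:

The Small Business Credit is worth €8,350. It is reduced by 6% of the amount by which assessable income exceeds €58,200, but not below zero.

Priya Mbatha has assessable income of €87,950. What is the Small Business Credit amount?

€6,565

Small Business Credit: 6% of the €29,750 excess over €58,200 is €1,785; credit = €8,350 − €1,785 = €6,565.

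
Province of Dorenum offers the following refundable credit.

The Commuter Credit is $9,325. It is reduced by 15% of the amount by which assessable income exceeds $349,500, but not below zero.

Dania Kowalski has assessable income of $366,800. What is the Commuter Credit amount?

$6,730

Commuter Credit: 15% of the $17,300 excess over $349,500 is $2,595; credit = $9,325 − $2,595 = $6,730.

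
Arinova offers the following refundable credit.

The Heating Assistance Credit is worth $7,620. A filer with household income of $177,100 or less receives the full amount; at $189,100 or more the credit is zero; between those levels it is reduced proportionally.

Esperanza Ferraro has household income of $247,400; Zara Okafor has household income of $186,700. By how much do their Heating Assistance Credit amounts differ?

Esperanza ($247,400): Heating Assistance Credit: $247,400 is at or above $189,100, so the credit is $0.
Zara ($186,700): Heating Assistance Credit: $186,700 is $9,600 into a $12,000 phase-out range, leaving 2,400/12,000 of the credit: $7,620 × 2,400/12,000 = $1,524.
Difference: |$0 − $1,524| = $1,524.

$1,524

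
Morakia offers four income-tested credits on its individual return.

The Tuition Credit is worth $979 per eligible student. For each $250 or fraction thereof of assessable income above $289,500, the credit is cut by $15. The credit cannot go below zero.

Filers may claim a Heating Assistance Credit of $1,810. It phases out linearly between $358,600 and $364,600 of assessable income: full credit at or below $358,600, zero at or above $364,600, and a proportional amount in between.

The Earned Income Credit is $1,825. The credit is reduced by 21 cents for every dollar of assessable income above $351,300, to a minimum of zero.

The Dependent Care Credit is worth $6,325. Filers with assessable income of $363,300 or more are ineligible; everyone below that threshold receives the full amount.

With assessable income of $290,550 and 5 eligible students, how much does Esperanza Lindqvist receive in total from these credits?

Tuition Credit: base = 5 × $979 = $4,895. income exceeds $289,500 by $1,050, which is 5 full-or-partial $250 increments; reduction = 5 × $15 = $75, leaving $4,820.
Heating Assistance Credit: $290,550 is at or below the $358,600 threshold, so the full $1,810 applies.
Earned Income Credit: $290,550 is at or below the $351,300 threshold, so the full $1,825 applies.
Dependent Care Credit: $290,550 is below the $363,300 cutoff, so the full $6,325 applies.
Total: $4,820 + $1,810 + $1,825 + $6,325 = $14,780.

$14,780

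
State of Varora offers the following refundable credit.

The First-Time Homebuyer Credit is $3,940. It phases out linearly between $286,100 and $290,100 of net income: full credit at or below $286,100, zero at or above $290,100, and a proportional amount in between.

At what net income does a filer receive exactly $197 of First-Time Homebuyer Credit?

$289,900

$197 is 197/3,940 of the full $3,940, so 3,743/3,940 of the $4,000 range has been used: income = $286,100 + $4,000 × 3,743/3,940 = $289,900.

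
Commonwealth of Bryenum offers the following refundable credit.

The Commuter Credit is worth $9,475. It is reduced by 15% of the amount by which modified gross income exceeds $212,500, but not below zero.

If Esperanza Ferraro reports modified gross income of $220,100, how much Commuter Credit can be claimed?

$8,335

Commuter Credit: 15% of the $7,600 excess over $212,500 is $1,140; credit = $9,475 − $1,140 = $8,335.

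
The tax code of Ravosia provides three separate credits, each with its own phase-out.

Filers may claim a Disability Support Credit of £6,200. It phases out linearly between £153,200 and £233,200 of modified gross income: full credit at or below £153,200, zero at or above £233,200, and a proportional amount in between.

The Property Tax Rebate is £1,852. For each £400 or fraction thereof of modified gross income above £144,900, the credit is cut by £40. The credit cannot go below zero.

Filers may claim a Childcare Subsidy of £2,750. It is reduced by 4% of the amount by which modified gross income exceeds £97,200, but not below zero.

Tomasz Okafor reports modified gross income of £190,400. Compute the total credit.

Disability Support Credit: £190,400 is £37,200 into a £80,000 phase-out range, leaving 42,800/80,000 of the credit: £6,200 × 42,800/80,000 = £3,317.
Property Tax Rebate: income exceeds £144,900 by £45,500 → 114 increments × £40 = £4,560 ≥ base, so the credit is £0.
Childcare Subsidy: 4% of the £93,200 excess over £97,200 is £3,728 ≥ base, so the credit is £0.
Total: £3,317 + £0 + £0 = £3,317.

£3,317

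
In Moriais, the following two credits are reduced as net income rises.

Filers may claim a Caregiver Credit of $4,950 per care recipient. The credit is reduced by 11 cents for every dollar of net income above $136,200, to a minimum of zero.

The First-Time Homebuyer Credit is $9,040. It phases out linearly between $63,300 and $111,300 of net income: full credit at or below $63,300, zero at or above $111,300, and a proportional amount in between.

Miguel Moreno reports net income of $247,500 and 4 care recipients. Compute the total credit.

Caregiver Credit: base = 4 × $4,950 = $19,800. 11% of the $111,300 excess over $136,200 is $12,243; credit = $19,800 − $12,243 = $7,557.
First-Time Homebuyer Credit: $247,500 is at or above $111,300, so the credit is $0.
Total: $7,557 + $0 = $7,557.

$7,557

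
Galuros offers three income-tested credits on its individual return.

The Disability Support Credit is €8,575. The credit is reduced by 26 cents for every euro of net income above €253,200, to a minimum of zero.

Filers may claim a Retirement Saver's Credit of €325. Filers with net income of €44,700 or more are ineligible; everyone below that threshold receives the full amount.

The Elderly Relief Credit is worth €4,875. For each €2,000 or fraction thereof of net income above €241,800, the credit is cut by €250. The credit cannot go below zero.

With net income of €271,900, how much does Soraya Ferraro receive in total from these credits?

€4,588

Disability Support Credit: 26% of the €18,700 excess over €253,200 is €4,862; credit = €8,575 − €4,862 = €3,713.
Retirement Saver's Credit: €271,900 meets or exceeds the €44,700 cutoff, so the credit is €0.
Elderly Relief Credit: income exceeds €241,800 by €30,100, which is 16 full-or-partial €2,000 increments; reduction = 16 × €250 = €4,000, leaving €875.
Total: €3,713 + €0 + €875 = €4,588.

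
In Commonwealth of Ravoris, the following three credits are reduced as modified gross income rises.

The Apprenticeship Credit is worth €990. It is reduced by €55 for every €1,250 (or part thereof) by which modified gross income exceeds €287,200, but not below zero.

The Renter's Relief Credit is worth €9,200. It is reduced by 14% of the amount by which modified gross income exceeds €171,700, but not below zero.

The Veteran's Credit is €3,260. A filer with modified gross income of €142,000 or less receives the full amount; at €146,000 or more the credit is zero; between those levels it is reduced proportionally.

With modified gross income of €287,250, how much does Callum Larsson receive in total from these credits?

€935

Apprenticeship Credit: income exceeds €287,200 by €50, which is 1 full-or-partial €1,250 increment; reduction = 1 × €55 = €55, leaving €935.
Renter's Relief Credit: 14% of the €115,550 excess over €171,700 is €16,177 ≥ base, so the credit is €0.
Veteran's Credit: €287,250 is at or above €146,000, so the credit is €0.
Total: €935 + €0 + €0 = €935.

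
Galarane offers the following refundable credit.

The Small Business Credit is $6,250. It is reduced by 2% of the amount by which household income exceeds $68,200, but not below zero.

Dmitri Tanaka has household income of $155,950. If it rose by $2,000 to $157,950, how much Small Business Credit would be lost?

$40

At $155,950 — 2% of the $87,750 excess over $68,200 is $1,755; credit = $6,250 − $1,755 = $4,495.
At $157,950 — 2% of the $89,750 excess over $68,200 is $1,795; credit = $6,250 − $1,795 = $4,455.
Lost: $4,495 − $4,455 = $40.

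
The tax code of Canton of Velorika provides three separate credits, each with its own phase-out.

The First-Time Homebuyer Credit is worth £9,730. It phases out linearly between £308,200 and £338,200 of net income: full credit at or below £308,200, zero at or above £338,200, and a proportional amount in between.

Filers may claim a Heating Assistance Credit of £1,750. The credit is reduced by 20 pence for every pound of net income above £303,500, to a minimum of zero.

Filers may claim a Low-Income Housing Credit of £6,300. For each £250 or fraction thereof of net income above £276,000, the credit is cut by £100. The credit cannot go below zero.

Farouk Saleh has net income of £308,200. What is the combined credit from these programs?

£10,540

First-Time Homebuyer Credit: £308,200 is at or below the £308,200 threshold, so the full £9,730 applies.
Heating Assistance Credit: 20% of the £4,700 excess over £303,500 is £940; credit = £1,750 − £940 = £810.
Low-Income Housing Credit: income exceeds £276,000 by £32,200 → 129 increments × £100 = £12,900 ≥ base, so the credit is £0.
Total: £9,730 + £810 + £0 = £10,540.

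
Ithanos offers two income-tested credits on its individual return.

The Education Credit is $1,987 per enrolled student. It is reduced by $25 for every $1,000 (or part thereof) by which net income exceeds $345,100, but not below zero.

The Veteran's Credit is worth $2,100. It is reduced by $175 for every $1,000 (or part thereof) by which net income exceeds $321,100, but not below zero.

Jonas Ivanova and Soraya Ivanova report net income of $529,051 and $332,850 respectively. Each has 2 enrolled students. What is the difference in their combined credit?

Jonas ($529,051): Education Credit: base = 2 × $1,987 = $3,974. income exceeds $345,100 by $183,951 → 184 increments × $25 = $4,600 ≥ base, so the credit is $0. Veteran's Credit: income exceeds $321,100 by $207,951 → 208 increments × $175 = $36,400 ≥ base, so the credit is $0. total $0 + $0 = $0
Soraya ($332,850): Education Credit: base = 2 × $1,987 = $3,974. $332,850 is at or below the $345,100 threshold, so the full $3,974 applies. Veteran's Credit: income exceeds $321,100 by $11,750 → 12 increments × $175 = $2,100 ≥ base, so the credit is $0. total $3,974 + $0 = $3,974
Difference: |$0 − $3,974| = $3,974.

$3,974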